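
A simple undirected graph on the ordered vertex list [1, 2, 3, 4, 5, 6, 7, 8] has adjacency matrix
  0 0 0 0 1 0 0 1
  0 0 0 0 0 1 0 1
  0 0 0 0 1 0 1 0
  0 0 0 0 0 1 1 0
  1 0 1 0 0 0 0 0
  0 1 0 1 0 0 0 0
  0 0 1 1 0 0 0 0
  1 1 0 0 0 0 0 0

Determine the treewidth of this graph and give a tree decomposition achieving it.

Each bag holds 3 vertices, so the decomposition has width 2, which upper-bounds the treewidth. For the lower bound, G contains the cycle 8–1–5–3–7–4–6–2–8, so G is not a forest; only forests have treewidth ≤ 1, hence tw(G) ≥ 2. Therefore the treewidth is 2.

Treewidth 2.
One optimal decomposition is:
Bags: B1 = {1, 5, 8}  B2 = {3, 5, 8}  B3 = {3, 7, 8}  B4 = {4, 7, 8}  B5 = {4, 6, 8}  B6 = {2, 6, 8}
Tree: B1–B2, B2–B3, B3–B4, B4–B5, B5–B6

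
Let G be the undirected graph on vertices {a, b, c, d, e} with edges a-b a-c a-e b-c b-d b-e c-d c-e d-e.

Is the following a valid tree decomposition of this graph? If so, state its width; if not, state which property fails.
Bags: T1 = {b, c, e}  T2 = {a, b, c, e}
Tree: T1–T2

A tree decomposition must satisfy three properties: every vertex lies in some bag; for every edge, both endpoints lie together in some bag; and for every vertex, the bags containing it form a connected subtree. Here vertex d appears in no bag, so the decomposition is invalid.

No — vertex d appears in no bag.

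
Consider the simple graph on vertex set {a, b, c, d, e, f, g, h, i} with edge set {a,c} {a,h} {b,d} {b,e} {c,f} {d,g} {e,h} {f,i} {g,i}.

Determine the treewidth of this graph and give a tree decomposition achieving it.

Treewidth 2.
Bags: B1 = {a, e, h}  B2 = {a, c, e}  B3 = {c, e, f}  B4 = {e, f, i}  B5 = {e, g, i}  B6 = {d, e, g}  B7 = {b, d, e}
Tree: B1–B2, B2–B3, B3–B4, B4–B5, B5–B6, B6–B7

The largest bag has 3 vertices, giving width 2; this decomposition certifies tw(G) ≤ 2. The edges e–h–a–c–f–i–g–d–b–e form a cycle, so G is not a tree and its treewidth is at least 2. Therefore the treewidth is 2.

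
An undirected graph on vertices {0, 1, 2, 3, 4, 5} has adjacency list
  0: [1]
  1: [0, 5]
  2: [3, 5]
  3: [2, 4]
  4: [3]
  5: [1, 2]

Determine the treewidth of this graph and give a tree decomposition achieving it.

Each bag holds 2 vertices, so the decomposition has width 1, which upper-bounds the treewidth. Since G has at least one edge (e.g. 0–1), it is not an edgeless graph, so tw(G) ≥ 1. Therefore the treewidth is 1.

Treewidth 1.
One such decomposition:
Bags: B1 = {0, 1}  B2 = {1, 5}  B3 = {2, 5}  B4 = {2, 3}  B5 = {3, 4}
Tree: B1–B2, B2–B3, B3–B4, B4–B5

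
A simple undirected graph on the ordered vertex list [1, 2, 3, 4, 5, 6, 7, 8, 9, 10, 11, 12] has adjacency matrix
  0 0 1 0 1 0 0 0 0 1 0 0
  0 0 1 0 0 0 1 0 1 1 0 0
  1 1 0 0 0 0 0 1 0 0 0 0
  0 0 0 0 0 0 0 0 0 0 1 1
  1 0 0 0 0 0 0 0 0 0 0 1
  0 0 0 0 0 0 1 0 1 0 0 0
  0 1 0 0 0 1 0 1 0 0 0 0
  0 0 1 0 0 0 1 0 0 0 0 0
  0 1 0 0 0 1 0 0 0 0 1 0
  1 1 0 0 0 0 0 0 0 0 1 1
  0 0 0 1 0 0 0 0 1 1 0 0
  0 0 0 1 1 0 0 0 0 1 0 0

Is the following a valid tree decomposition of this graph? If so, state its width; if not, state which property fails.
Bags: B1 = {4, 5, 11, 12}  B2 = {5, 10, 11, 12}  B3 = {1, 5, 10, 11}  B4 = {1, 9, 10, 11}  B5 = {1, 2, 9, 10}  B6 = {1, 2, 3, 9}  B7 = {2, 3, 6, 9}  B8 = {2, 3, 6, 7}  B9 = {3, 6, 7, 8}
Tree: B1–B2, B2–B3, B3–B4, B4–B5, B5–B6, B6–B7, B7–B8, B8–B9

Vertex coverage: the bags together contain {1, 2, 3, 4, 5, 6, 7, 8, 9, 10, 11, 12}, the full vertex set. Edge coverage: each edge of G has both endpoints in at least one bag. Running intersection: for every vertex, the bags containing it form a connected subtree. All three properties hold, so this is a valid tree decomposition of width max|bag| − 1 = 3, and hence tw(G) ≤ 3.

Yes; width 3.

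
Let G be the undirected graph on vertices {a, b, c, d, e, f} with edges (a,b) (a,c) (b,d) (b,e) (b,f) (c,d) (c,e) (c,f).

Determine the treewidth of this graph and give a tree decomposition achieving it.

Each bag holds 3 vertices, so the decomposition has width 2, which upper-bounds the treewidth. For the lower bound, G contains the cycle e–c–a–b–e, so G is not a forest; only forests have treewidth ≤ 1, hence tw(G) ≥ 2. The upper and lower bounds meet at 2, so that is the treewidth.

Treewidth 2.
One such decomposition:
Bags: B1 = {b, c, e}  B2 = {a, b, c}  B3 = {b, c, d}  B4 = {b, c, f}
Tree: B1–B2, B2–B3, B3–B4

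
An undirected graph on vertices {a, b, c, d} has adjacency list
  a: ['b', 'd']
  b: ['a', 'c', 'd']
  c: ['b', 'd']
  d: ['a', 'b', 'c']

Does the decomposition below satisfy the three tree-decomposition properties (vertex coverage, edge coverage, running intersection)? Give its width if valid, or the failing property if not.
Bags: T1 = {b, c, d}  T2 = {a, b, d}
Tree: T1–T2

Vertex coverage: the bags together contain {a, b, c, d}, the full vertex set. Edge coverage: each edge of G has both endpoints in at least one bag. Running intersection: for every vertex, the bags containing it form a connected subtree. All three properties hold, so this is a valid tree decomposition of width max|bag| − 1 = 2, and hence tw(G) ≤ 2.

Yes; width 2.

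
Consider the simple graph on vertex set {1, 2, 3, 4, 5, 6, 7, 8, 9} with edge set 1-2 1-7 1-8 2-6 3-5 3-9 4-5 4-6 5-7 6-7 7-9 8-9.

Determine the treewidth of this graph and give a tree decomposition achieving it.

Treewidth 3.
Bags: B1 = {2, 4, 5, 6}  B2 = {2, 5, 6, 7}  B3 = {1, 2, 5, 7}  B4 = {1, 3, 5, 7}  B5 = {1, 3, 7, 9}  B6 = {1, 3, 8, 9}
Tree: B1–B2, B2–B3, B3–B4, B4–B5, B5–B6

The largest bag has 4 vertices, giving width 3; this decomposition certifies tw(G) ≤ 3. For the lower bound: the 4 vertex sets {2,4,6}, {5}, {7}, {1,3,8,9} are disjoint, each induces a connected subgraph, and every pair is joined by at least one edge of G. Contracting each set to a single vertex therefore yields K_{4} as a minor, and since treewidth is minor-monotone, tw(G) ≥ tw(K_{4}) = 3. The upper and lower bounds meet at 3, so that is the treewidth.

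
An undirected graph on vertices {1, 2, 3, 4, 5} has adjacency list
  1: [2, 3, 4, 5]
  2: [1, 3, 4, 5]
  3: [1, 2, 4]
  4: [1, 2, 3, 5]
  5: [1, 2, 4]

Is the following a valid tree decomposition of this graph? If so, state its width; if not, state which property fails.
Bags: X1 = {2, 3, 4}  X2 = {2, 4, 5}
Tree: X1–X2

No — vertex 1 appears in no bag.

A tree decomposition must satisfy three properties: every vertex lies in some bag; for every edge, both endpoints lie together in some bag; and for every vertex, the bags containing it form a connected subtree. Here vertex 1 appears in no bag, so the decomposition is invalid.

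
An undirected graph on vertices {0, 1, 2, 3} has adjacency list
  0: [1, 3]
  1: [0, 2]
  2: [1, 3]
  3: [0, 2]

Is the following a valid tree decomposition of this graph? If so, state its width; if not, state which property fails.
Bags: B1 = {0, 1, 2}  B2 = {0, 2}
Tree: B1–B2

No — vertex 3 appears in no bag.

A tree decomposition must satisfy three properties: every vertex lies in some bag; for every edge, both endpoints lie together in some bag; and for every vertex, the bags containing it form a connected subtree. Here vertex 3 appears in no bag, so the decomposition is invalid.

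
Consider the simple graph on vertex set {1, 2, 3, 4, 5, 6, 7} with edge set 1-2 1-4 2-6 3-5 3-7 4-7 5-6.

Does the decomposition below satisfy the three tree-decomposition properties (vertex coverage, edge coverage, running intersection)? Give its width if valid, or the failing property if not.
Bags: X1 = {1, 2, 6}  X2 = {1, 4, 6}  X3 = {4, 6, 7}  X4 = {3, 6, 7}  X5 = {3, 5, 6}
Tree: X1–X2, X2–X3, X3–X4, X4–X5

Every vertex of G appears in some bag (union = {1, 2, 3, 4, 5, 6, 7}); every edge is covered by a bag; and for each vertex v the set of bags containing v is connected in the bag tree. The decomposition is therefore valid. The largest bag has 3 vertices, so the width is 2.

Yes; width 2.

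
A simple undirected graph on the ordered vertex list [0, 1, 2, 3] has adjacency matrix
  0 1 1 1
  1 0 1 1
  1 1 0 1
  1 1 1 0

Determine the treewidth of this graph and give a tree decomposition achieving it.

Treewidth 3.
Bags: B1 = {0, 1, 2, 3}
Tree: (single bag)

A single bag containing all 4 vertices is trivially a valid decomposition of width 3. Conversely, {0, 1, 2, 3} is a clique of size 4, and the vertices of any clique must share a bag in every tree decomposition; so some bag has ≥ 4 vertices and tw(G) ≥ 3. Combining the bounds, tw(G) = 3.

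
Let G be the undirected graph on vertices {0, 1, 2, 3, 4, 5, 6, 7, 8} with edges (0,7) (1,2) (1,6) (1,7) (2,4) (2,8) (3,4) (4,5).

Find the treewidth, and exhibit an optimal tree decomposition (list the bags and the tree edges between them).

The largest bag has 2 vertices, giving width 1; this decomposition certifies tw(G) ≤ 1. Any graph with an edge has treewidth ≥ 1, and G has the edge 1–6. The upper and lower bounds meet at 1, so that is the treewidth.

Treewidth 1.
One optimal decomposition is:
Bags: B1 = {1, 6}  B2 = {1, 2}  B3 = {2, 4}  B4 = {2, 8}  B5 = {3, 4}  B6 = {1, 7}  B7 = {0, 7}  B8 = {4, 5}
Tree: B1–B2, B2–B3, B3–B4, B3–B5, B1–B6, B6–B7, B5–B8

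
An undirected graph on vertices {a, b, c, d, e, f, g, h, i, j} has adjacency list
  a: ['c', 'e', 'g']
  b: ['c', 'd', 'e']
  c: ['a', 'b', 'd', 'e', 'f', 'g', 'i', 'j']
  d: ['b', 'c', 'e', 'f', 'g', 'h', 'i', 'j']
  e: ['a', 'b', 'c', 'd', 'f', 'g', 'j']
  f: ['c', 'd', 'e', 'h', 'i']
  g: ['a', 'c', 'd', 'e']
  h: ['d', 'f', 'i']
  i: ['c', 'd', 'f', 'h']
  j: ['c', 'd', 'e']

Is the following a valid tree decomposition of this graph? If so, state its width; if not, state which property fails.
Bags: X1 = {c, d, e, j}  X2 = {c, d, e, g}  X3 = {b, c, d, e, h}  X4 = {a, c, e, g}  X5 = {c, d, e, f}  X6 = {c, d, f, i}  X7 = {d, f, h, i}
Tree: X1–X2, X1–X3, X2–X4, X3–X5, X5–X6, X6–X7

No — bags containing vertex h are not connected in the tree.

A tree decomposition must satisfy three properties: every vertex lies in some bag; for every edge, both endpoints lie together in some bag; and for every vertex, the bags containing it form a connected subtree. Here bags containing vertex h are not connected in the tree, so the decomposition is invalid.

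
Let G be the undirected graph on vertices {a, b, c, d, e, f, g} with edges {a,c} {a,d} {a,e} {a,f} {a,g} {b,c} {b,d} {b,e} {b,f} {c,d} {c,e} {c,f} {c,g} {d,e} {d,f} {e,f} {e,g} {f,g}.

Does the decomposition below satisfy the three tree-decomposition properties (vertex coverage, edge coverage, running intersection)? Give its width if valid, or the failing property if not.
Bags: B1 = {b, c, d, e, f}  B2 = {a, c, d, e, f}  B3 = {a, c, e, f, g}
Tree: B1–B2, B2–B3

Checking the three conditions: (i) the bags cover all of {a, b, c, d, e, f, g}; (ii) for each edge, some bag contains both endpoints; (iii) the bags containing any fixed vertex form a subtree. All hold, so the decomposition is valid with width 5 − 1 = 4.

Yes; width 4.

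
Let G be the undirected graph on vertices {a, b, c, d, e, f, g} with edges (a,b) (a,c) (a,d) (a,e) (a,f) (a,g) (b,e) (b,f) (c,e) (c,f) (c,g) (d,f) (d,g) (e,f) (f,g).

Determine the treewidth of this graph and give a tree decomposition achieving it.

Treewidth 3.
One optimal decomposition is:
Bags: B1 = {a, c, e, f}  B2 = {a, b, e, f}  B3 = {a, c, f, g}  B4 = {a, d, f, g}
Tree: B1–B2, B1–B3, B3–B4

The largest bag has 4 vertices, giving width 3; this decomposition certifies tw(G) ≤ 3. Conversely, {a, d, f, g} is a clique of size 4, and the vertices of any clique must share a bag in every tree decomposition; so some bag has ≥ 4 vertices and tw(G) ≥ 3. Hence tw(G) = 3 exactly.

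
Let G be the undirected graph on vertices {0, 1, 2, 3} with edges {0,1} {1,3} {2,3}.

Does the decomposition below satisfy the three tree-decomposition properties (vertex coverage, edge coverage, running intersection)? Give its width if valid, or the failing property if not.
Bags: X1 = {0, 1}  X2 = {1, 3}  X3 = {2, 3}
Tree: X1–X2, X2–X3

Checking the three conditions: (i) the bags cover all of {0, 1, 2, 3}; (ii) for each edge, some bag contains both endpoints; (iii) the bags containing any fixed vertex form a subtree. All hold, so the decomposition is valid with width 2 − 1 = 1.

Yes; width 1.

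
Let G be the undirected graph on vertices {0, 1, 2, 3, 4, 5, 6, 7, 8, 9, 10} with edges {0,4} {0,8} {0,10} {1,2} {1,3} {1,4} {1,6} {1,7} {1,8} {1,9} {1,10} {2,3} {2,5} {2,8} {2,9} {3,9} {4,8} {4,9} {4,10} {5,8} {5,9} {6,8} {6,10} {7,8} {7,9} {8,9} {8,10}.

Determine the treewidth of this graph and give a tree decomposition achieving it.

Every bag has size at most 4, so the width is 4 − 1 = 3 and tw(G) ≤ 3. On the other hand G contains the 4-clique {0, 4, 8, 10}. A clique must lie in a single bag of any decomposition, so no decomposition can have width below 3. Hence tw(G) = 3 exactly.

Treewidth 3.
Bags: B1 = {1, 4, 8, 10}  B2 = {1, 4, 8, 9}  B3 = {1, 2, 8, 9}  B4 = {1, 7, 8, 9}  B5 = {1, 6, 8, 10}  B6 = {0, 4, 8, 10}  B7 = {1, 2, 3, 9}  B8 = {2, 5, 8, 9}
Tree: B1–B2, B2–B3, B2–B4, B1–B5, B1–B6, B3–B7, B3–B8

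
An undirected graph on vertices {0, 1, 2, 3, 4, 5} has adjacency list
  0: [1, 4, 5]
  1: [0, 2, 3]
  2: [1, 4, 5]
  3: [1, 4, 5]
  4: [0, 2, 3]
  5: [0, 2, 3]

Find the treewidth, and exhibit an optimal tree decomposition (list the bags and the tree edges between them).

Each bag holds 4 vertices, so the decomposition has width 3, which upper-bounds the treewidth. For the lower bound: the 4 vertex sets {0,5}, {1,3}, {4}, {2} are disjoint, each induces a connected subgraph, and every pair is joined by at least one edge of G. Contracting each set to a single vertex therefore yields K_{4} as a minor, and since treewidth is minor-monotone, tw(G) ≥ tw(K_{4}) = 3. Combining the bounds, tw(G) = 3.

Treewidth 3.
One such decomposition:
Bags: B1 = {0, 1, 4, 5}  B2 = {1, 3, 4, 5}  B3 = {1, 2, 4, 5}
Tree: B1–B2, B2–B3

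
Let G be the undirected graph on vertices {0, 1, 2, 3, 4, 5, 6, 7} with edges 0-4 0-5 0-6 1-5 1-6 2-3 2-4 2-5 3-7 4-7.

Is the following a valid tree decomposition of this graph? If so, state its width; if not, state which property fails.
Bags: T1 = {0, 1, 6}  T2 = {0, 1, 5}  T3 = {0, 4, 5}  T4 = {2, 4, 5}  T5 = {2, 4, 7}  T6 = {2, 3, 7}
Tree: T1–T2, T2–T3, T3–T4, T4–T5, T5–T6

Every vertex of G appears in some bag (union = {0, 1, 2, 3, 4, 5, 6, 7}); every edge is covered by a bag; and for each vertex v the set of bags containing v is connected in the bag tree. The decomposition is therefore valid. The largest bag has 3 vertices, so the width is 2.

Yes; width 2.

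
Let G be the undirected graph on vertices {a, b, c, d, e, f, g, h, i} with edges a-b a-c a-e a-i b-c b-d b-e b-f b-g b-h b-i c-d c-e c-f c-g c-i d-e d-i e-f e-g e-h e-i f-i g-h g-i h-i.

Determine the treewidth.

A width-4 tree decomposition is:
Bags: B1 = {b, e, g, h, i}  B2 = {b, c, e, g, i}  B3 = {a, b, c, e, i}  B4 = {b, c, d, e, i}  B5 = {b, c, e, f, i}
Tree: B1–B2, B2–B3, B3–B4, B4–B5
The largest bag has 5 vertices, giving width 4; this decomposition certifies tw(G) ≤ 4. On the other hand G contains the 5-clique {b, e, g, h, i}. A clique must lie in a single bag of any decomposition, so no decomposition can have width below 4. Therefore the treewidth is 4.

4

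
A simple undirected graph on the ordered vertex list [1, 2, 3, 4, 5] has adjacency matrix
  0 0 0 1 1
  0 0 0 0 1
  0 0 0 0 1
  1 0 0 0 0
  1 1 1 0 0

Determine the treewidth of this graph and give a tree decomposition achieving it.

Treewidth 1.
Bags: B1 = {1, 5}  B2 = {1, 4}  B3 = {3, 5}  B4 = {2, 5}
Tree: B1–B2, B1–B3, B1–B4

The largest bag has 2 vertices, giving width 1; this decomposition certifies tw(G) ≤ 1. Since G has at least one edge (e.g. 5–1), it is not an edgeless graph, so tw(G) ≥ 1. Therefore the treewidth is 1.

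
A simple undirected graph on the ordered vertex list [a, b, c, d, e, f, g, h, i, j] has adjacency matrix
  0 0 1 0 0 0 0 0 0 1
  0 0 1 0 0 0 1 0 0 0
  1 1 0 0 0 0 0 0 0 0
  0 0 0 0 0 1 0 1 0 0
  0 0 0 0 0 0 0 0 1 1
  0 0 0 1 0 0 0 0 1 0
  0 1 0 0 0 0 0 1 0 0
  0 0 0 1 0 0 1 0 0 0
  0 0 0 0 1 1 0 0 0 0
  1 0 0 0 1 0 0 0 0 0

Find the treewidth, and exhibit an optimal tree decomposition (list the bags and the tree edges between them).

Treewidth 2.
One optimal decomposition is:
Bags: B1 = {e, i, j}  B2 = {a, i, j}  B3 = {a, c, i}  B4 = {b, c, i}  B5 = {b, g, i}  B6 = {g, h, i}  B7 = {d, h, i}  B8 = {d, f, i}
Tree: B1–B2, B2–B3, B3–B4, B4–B5, B5–B6, B6–B7, B7–B8

Every bag has size at most 3, so the width is 3 − 1 = 2 and tw(G) ≤ 2. The edges i–e–j–a–c–b–g–h–d–f–i form a cycle, so G is not a tree and its treewidth is at least 2. Hence tw(G) = 2 exactly.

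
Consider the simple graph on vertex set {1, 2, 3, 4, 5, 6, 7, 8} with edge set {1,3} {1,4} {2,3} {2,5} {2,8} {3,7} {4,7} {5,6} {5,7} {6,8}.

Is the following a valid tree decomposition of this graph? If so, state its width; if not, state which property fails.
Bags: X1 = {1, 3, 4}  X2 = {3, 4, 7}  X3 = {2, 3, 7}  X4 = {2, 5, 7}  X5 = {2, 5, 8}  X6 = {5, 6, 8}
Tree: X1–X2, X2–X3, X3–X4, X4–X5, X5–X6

Checking the three conditions: (i) the bags cover all of {1, 2, 3, 4, 5, 6, 7, 8}; (ii) for each edge, some bag contains both endpoints; (iii) the bags containing any fixed vertex form a subtree. All hold, so the decomposition is valid with width 3 − 1 = 2.

Yes; width 2.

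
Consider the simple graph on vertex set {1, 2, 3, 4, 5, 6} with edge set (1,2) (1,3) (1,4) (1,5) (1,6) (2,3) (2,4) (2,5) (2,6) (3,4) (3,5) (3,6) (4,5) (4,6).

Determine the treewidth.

4

A width-4 tree decomposition is:
Bags: B1 = {1, 2, 3, 4, 5}  B2 = {1, 2, 3, 4, 6}
Tree: B1–B2
The largest bag has 5 vertices, giving width 4; this decomposition certifies tw(G) ≤ 4. For the lower bound, the 5 vertices {1, 2, 3, 4, 5} are pairwise adjacent, and any tree decomposition puts a clique entirely inside one bag — forcing width ≥ 4. Hence tw(G) = 4 exactly.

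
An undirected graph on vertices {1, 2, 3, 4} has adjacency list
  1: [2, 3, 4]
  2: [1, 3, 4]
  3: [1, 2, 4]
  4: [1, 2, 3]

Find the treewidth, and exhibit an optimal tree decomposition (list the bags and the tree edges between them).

With just one bag of size 4, the width is 4 − 1 = 3, so tw(G) ≤ 3. For the lower bound, the 4 vertices {1, 2, 3, 4} are pairwise adjacent, and any tree decomposition puts a clique entirely inside one bag — forcing width ≥ 3. The upper and lower bounds meet at 3, so that is the treewidth.

Treewidth 3.
One optimal decomposition is:
Bags: B1 = {1, 2, 3, 4}
Tree: (single bag)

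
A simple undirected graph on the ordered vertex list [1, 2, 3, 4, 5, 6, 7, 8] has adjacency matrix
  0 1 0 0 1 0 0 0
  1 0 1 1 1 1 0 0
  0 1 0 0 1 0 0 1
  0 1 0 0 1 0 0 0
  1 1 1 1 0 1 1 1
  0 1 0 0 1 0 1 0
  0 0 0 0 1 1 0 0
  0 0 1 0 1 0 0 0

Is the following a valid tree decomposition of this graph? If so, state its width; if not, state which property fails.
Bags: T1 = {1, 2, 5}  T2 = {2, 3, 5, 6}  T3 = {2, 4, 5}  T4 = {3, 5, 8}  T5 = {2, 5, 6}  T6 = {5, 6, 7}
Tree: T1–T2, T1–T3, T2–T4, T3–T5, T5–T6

A tree decomposition must satisfy three properties: every vertex lies in some bag; for every edge, both endpoints lie together in some bag; and for every vertex, the bags containing it form a connected subtree. Here bags containing vertex 6 are not connected in the tree, so the decomposition is invalid.

No — bags containing vertex 6 are not connected in the tree.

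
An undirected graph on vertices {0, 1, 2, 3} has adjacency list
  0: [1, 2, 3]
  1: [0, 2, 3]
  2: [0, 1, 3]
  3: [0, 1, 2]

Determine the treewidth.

3

A width-3 tree decomposition is:
Bags: B1 = {0, 1, 2, 3}
Tree: (single bag)
A single bag containing all 4 vertices is trivially a valid decomposition of width 3. On the other hand G contains the 4-clique {0, 1, 2, 3}. A clique must lie in a single bag of any decomposition, so no decomposition can have width below 3. Therefore the treewidth is 3.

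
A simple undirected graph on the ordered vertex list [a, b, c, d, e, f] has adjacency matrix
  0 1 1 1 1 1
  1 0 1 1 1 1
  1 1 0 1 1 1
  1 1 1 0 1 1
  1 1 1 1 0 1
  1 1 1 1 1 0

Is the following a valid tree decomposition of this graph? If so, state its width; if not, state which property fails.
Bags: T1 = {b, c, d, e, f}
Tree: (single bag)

No — vertex a appears in no bag.

A tree decomposition must satisfy three properties: every vertex lies in some bag; for every edge, both endpoints lie together in some bag; and for every vertex, the bags containing it form a connected subtree. Here vertex a appears in no bag, so the decomposition is invalid.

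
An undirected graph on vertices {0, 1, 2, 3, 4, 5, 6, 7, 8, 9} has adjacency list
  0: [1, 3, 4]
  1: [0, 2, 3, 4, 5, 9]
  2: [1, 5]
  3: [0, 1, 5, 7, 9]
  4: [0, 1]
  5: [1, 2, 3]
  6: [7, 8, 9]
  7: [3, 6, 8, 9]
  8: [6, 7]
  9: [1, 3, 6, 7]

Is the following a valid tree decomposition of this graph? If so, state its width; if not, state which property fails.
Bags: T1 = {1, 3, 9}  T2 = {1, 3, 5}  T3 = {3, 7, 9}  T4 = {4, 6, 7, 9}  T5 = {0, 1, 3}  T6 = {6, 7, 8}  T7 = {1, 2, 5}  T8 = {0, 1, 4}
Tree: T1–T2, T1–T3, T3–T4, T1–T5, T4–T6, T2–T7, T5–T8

No — bags containing vertex 4 are not connected in the tree.

A tree decomposition must satisfy three properties: every vertex lies in some bag; for every edge, both endpoints lie together in some bag; and for every vertex, the bags containing it form a connected subtree. Here bags containing vertex 4 are not connected in the tree, so the decomposition is invalid.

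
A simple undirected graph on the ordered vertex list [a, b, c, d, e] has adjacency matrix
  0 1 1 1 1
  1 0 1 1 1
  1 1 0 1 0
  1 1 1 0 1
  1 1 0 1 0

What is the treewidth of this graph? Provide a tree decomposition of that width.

Treewidth 3.
Bags: B1 = {a, b, d, e}  B2 = {a, b, c, d}
Tree: B1–B2

Every bag has size at most 4, so the width is 4 − 1 = 3 and tw(G) ≤ 3. For the lower bound, the 4 vertices {a, b, d, e} are pairwise adjacent, and any tree decomposition puts a clique entirely inside one bag — forcing width ≥ 3. The upper and lower bounds meet at 3, so that is the treewidth.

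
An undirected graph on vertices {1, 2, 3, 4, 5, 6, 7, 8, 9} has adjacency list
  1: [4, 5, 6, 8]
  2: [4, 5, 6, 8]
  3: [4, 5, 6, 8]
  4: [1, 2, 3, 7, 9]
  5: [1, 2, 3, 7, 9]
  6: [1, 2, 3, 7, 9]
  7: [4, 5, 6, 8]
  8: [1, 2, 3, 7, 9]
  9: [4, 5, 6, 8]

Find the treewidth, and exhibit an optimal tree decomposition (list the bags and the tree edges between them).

Treewidth 4.
One such decomposition:
Bags: B1 = {2, 4, 5, 6, 8}  B2 = {1, 4, 5, 6, 8}  B3 = {4, 5, 6, 7, 8}  B4 = {3, 4, 5, 6, 8}  B5 = {4, 5, 6, 8, 9}
Tree: B1–B2, B2–B3, B3–B4, B4–B5

Every bag has size at most 5, so the width is 5 − 1 = 4 and tw(G) ≤ 4. For the lower bound: the 5 vertex sets {2,5}, {1,4}, {7,8}, {6}, {3} are disjoint, each induces a connected subgraph, and every pair is joined by at least one edge of G. Contracting each set to a single vertex therefore yields K_{5} as a minor, and since treewidth is minor-monotone, tw(G) ≥ tw(K_{5}) = 4. The upper and lower bounds meet at 4, so that is the treewidth.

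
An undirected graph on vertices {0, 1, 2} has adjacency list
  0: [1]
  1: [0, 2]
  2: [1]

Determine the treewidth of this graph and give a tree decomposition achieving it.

Each bag holds 2 vertices, so the decomposition has width 1, which upper-bounds the treewidth. Since G has at least one edge (e.g. 0–1), it is not an edgeless graph, so tw(G) ≥ 1. Combining the bounds, tw(G) = 1.

Treewidth 1.
Bags: B1 = {0, 1}  B2 = {1, 2}
Tree: B1–B2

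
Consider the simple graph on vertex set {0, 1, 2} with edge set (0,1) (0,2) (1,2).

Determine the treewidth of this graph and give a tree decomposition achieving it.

Treewidth 2.
One optimal decomposition is:
Bags: B1 = {0, 1, 2}
Tree: (single bag)

A single bag containing all 3 vertices is trivially a valid decomposition of width 2. For the lower bound, the 3 vertices {0, 1, 2} are pairwise adjacent, and any tree decomposition puts a clique entirely inside one bag — forcing width ≥ 2. Hence tw(G) = 2 exactly.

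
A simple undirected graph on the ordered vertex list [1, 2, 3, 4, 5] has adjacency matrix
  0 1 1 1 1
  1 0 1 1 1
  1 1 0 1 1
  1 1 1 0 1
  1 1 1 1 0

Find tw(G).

4

A width-4 tree decomposition is:
Bags: B1 = {1, 2, 3, 4, 5}
Tree: (single bag)
A single bag containing all 5 vertices is trivially a valid decomposition of width 4. Conversely, {1, 2, 3, 4, 5} is a clique of size 5, and the vertices of any clique must share a bag in every tree decomposition; so some bag has ≥ 5 vertices and tw(G) ≥ 4. Therefore the treewidth is 4.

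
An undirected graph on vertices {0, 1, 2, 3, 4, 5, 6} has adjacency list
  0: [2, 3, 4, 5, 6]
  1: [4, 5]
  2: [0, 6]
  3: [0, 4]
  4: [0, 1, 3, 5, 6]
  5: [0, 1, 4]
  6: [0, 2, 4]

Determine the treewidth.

A width-2 tree decomposition is:
Bags: B1 = {0, 4, 6}  B2 = {0, 4, 5}  B3 = {0, 3, 4}  B4 = {1, 4, 5}  B5 = {0, 2, 6}
Tree: B1–B2, B2–B3, B2–B4, B1–B5
Every bag has size at most 3, so the width is 3 − 1 = 2 and tw(G) ≤ 2. On the other hand G contains the 3-clique {0, 2, 6}. A clique must lie in a single bag of any decomposition, so no decomposition can have width below 2. Hence tw(G) = 2 exactly.

2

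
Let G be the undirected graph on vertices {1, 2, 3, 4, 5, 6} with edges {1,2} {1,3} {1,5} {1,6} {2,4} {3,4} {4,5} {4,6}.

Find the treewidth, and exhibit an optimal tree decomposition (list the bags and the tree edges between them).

Treewidth 2.
Bags: B1 = {1, 2, 4}  B2 = {1, 4, 5}  B3 = {1, 3, 4}  B4 = {1, 4, 6}
Tree: B1–B2, B2–B3, B3–B4

The largest bag has 3 vertices, giving width 2; this decomposition certifies tw(G) ≤ 2. Since 4–2–1–5–4 is a cycle in G, G is not acyclic. Forests are exactly the graphs of treewidth ≤ 1, so tw(G) ≥ 2. Hence tw(G) = 2 exactly.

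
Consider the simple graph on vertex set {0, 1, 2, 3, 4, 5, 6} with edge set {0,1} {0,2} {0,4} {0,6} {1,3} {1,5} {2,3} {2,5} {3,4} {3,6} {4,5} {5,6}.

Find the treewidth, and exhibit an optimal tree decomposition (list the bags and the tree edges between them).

Treewidth 3.
Bags: B1 = {0, 3, 4, 5}  B2 = {0, 3, 5, 6}  B3 = {0, 2, 3, 5}  B4 = {0, 1, 3, 5}
Tree: B1–B2, B2–B3, B3–B4

The largest bag has 4 vertices, giving width 3; this decomposition certifies tw(G) ≤ 3. For the lower bound: the 4 vertex sets {3,4}, {0,6}, {5}, {2} are disjoint, each induces a connected subgraph, and every pair is joined by at least one edge of G. Contracting each set to a single vertex therefore yields K_{4} as a minor, and since treewidth is minor-monotone, tw(G) ≥ tw(K_{4}) = 3. Combining the bounds, tw(G) = 3.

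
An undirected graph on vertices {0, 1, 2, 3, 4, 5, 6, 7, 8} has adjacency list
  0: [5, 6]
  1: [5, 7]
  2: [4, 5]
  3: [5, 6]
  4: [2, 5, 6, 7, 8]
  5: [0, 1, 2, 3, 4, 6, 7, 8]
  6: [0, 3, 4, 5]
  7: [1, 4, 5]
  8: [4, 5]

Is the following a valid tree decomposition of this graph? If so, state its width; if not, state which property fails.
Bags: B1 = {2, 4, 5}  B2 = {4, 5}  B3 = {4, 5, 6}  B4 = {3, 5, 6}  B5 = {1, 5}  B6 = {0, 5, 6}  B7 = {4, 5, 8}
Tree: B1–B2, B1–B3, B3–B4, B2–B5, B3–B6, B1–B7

No — vertex 7 appears in no bag.

A tree decomposition must satisfy three properties: every vertex lies in some bag; for every edge, both endpoints lie together in some bag; and for every vertex, the bags containing it form a connected subtree. Here vertex 7 appears in no bag, so the decomposition is invalid.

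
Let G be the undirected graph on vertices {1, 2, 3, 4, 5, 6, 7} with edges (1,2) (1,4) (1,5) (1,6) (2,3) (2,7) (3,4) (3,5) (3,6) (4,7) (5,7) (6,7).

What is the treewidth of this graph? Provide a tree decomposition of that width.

Every bag has size at most 4, so the width is 4 − 1 = 3 and tw(G) ≤ 3. For the lower bound: the 4 vertex sets {6,7}, {3,4}, {1}, {5} are disjoint, each induces a connected subgraph, and every pair is joined by at least one edge of G. Contracting each set to a single vertex therefore yields K_{4} as a minor, and since treewidth is minor-monotone, tw(G) ≥ tw(K_{4}) = 3. Therefore the treewidth is 3.

Treewidth 3.
Bags: B1 = {1, 3, 6, 7}  B2 = {1, 3, 4, 7}  B3 = {1, 3, 5, 7}  B4 = {1, 2, 3, 7}
Tree: B1–B2, B2–B3, B3–B4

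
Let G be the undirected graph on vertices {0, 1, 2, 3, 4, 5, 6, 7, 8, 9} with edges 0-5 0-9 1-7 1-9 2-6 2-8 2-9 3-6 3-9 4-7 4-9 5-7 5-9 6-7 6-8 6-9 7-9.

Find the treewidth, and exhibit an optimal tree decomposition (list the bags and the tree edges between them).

The largest bag has 3 vertices, giving width 2; this decomposition certifies tw(G) ≤ 2. On the other hand G contains the 3-clique {2, 6, 8}. A clique must lie in a single bag of any decomposition, so no decomposition can have width below 2. Therefore the treewidth is 2.

Treewidth 2.
One optimal decomposition is:
Bags: B1 = {6, 7, 9}  B2 = {3, 6, 9}  B3 = {5, 7, 9}  B4 = {2, 6, 9}  B5 = {4, 7, 9}  B6 = {2, 6, 8}  B7 = {1, 7, 9}  B8 = {0, 5, 9}
Tree: B1–B2, B1–B3, B2–B4, B1–B5, B4–B6, B3–B7, B3–B8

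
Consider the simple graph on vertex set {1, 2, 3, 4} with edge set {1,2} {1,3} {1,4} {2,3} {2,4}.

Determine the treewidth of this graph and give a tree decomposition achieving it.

Treewidth 2.
Bags: B1 = {1, 2, 4}  B2 = {1, 2, 3}
Tree: B1–B2

Every bag has size at most 3, so the width is 3 − 1 = 2 and tw(G) ≤ 2. On the other hand G contains the 3-clique {1, 2, 3}. A clique must lie in a single bag of any decomposition, so no decomposition can have width below 2. Therefore the treewidth is 2.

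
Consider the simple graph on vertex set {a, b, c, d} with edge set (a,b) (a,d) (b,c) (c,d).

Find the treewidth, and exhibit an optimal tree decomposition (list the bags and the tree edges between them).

Treewidth 2.
Bags: B1 = {b, c, d}  B2 = {a, b, d}
Tree: B1–B2

The largest bag has 3 vertices, giving width 2; this decomposition certifies tw(G) ≤ 2. Since d–c–b–a–d is a cycle in G, G is not acyclic. Forests are exactly the graphs of treewidth ≤ 1, so tw(G) ≥ 2. Therefore the treewidth is 2.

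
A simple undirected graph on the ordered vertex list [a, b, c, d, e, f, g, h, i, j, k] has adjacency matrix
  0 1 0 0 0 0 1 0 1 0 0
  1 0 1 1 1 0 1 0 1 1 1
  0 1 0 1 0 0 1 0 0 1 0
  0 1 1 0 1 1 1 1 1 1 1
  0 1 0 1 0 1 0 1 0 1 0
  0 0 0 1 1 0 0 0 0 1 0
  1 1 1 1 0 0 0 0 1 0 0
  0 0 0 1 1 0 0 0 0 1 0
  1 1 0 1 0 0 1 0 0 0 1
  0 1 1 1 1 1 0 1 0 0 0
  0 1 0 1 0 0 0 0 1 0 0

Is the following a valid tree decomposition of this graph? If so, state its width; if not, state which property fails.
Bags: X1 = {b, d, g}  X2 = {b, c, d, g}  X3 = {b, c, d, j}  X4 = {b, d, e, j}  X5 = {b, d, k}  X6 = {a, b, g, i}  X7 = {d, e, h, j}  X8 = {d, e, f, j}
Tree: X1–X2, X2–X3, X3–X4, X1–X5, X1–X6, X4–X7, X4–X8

No — edge (i,d) lies in no bag.

A tree decomposition must satisfy three properties: every vertex lies in some bag; for every edge, both endpoints lie together in some bag; and for every vertex, the bags containing it form a connected subtree. Here edge (i,d) lies in no bag, so the decomposition is invalid.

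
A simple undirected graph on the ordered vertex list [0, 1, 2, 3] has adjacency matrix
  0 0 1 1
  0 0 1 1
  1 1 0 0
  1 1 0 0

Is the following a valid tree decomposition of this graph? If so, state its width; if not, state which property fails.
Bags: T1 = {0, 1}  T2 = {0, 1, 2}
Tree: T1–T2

A tree decomposition must satisfy three properties: every vertex lies in some bag; for every edge, both endpoints lie together in some bag; and for every vertex, the bags containing it form a connected subtree. Here vertex 3 appears in no bag, so the decomposition is invalid.

No — vertex 3 appears in no bag.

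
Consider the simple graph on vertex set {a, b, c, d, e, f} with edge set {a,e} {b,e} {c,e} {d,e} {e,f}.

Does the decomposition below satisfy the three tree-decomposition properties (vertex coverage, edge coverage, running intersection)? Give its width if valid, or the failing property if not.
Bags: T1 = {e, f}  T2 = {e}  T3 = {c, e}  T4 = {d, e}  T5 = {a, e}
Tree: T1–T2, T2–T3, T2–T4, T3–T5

No — vertex b appears in no bag.

A tree decomposition must satisfy three properties: every vertex lies in some bag; for every edge, both endpoints lie together in some bag; and for every vertex, the bags containing it form a connected subtree. Here vertex b appears in no bag, so the decomposition is invalid.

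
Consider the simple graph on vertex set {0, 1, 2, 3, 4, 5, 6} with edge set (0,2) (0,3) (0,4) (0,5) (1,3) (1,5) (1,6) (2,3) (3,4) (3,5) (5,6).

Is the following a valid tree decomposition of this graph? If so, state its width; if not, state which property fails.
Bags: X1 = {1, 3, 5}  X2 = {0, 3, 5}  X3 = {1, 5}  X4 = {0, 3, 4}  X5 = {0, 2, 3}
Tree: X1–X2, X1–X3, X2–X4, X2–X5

No — vertex 6 appears in no bag.

A tree decomposition must satisfy three properties: every vertex lies in some bag; for every edge, both endpoints lie together in some bag; and for every vertex, the bags containing it form a connected subtree. Here vertex 6 appears in no bag, so the decomposition is invalid.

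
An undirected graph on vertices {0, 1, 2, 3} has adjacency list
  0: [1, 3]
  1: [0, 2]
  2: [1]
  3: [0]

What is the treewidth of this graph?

1

A width-1 tree decomposition is:
Bags: B1 = {0, 1}  B2 = {0, 3}  B3 = {1, 2}
Tree: B1–B2, B1–B3
Each bag holds 2 vertices, so the decomposition has width 1, which upper-bounds the treewidth. G has an edge, so its treewidth is at least 1. Combining the bounds, tw(G) = 1.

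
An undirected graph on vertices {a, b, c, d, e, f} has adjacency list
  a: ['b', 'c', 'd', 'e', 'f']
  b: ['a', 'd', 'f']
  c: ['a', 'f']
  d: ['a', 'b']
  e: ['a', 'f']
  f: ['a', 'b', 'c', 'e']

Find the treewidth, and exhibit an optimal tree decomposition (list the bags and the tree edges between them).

Treewidth 2.
One such decomposition:
Bags: B1 = {a, c, f}  B2 = {a, b, f}  B3 = {a, b, d}  B4 = {a, e, f}
Tree: B1–B2, B2–B3, B2–B4

Each bag holds 3 vertices, so the decomposition has width 2, which upper-bounds the treewidth. On the other hand G contains the 3-clique {a, b, d}. A clique must lie in a single bag of any decomposition, so no decomposition can have width below 2. Combining the bounds, tw(G) = 2.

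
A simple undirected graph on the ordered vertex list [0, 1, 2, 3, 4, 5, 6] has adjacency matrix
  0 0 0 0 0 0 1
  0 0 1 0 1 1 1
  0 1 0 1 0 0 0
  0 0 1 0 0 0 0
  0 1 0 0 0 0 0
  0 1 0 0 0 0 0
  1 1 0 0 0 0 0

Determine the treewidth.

1

A width-1 tree decomposition is:
Bags: B1 = {1, 4}  B2 = {1, 6}  B3 = {1, 2}  B4 = {1, 5}  B5 = {0, 6}  B6 = {2, 3}
Tree: B1–B2, B1–B3, B2–B4, B2–B5, B3–B6
Each bag holds 2 vertices, so the decomposition has width 1, which upper-bounds the treewidth. Any graph with an edge has treewidth ≥ 1, and G has the edge 1–4. The upper and lower bounds meet at 1, so that is the treewidth.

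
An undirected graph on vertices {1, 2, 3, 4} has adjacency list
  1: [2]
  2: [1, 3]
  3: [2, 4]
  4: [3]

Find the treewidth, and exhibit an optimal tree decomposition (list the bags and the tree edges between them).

Each bag holds 2 vertices, so the decomposition has width 1, which upper-bounds the treewidth. G has an edge, so its treewidth is at least 1. Therefore the treewidth is 1.

Treewidth 1.
Bags: B1 = {3, 4}  B2 = {2, 3}  B3 = {1, 2}
Tree: B1–B2, B2–B3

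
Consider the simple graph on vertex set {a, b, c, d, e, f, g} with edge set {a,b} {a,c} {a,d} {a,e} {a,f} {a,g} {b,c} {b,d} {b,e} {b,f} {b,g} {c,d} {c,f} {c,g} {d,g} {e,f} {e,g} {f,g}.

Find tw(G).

A width-4 tree decomposition is:
Bags: B1 = {a, b, c, d, g}  B2 = {a, b, c, f, g}  B3 = {a, b, e, f, g}
Tree: B1–B2, B2–B3
The largest bag has 5 vertices, giving width 4; this decomposition certifies tw(G) ≤ 4. Conversely, {a, b, e, f, g} is a clique of size 5, and the vertices of any clique must share a bag in every tree decomposition; so some bag has ≥ 5 vertices and tw(G) ≥ 4. Hence tw(G) = 4 exactly.

4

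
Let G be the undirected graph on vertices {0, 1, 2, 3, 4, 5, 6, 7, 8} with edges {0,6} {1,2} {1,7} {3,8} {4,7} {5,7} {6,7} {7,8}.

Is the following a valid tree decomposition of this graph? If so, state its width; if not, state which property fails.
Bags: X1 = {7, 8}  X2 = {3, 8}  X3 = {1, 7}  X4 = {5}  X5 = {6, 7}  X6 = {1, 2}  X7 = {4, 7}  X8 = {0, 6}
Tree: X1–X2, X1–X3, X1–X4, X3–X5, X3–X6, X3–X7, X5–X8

A tree decomposition must satisfy three properties: every vertex lies in some bag; for every edge, both endpoints lie together in some bag; and for every vertex, the bags containing it form a connected subtree. Here edge (7,5) lies in no bag, so the decomposition is invalid.

No — edge (7,5) lies in no bag.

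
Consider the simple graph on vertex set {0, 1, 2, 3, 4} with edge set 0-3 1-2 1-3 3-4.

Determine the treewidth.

A width-1 tree decomposition is:
Bags: B1 = {1, 3}  B2 = {0, 3}  B3 = {1, 2}  B4 = {3, 4}
Tree: B1–B2, B1–B3, B2–B4
Every bag has size at most 2, so the width is 2 − 1 = 1 and tw(G) ≤ 1. G has an edge, so its treewidth is at least 1. Therefore the treewidth is 1.

1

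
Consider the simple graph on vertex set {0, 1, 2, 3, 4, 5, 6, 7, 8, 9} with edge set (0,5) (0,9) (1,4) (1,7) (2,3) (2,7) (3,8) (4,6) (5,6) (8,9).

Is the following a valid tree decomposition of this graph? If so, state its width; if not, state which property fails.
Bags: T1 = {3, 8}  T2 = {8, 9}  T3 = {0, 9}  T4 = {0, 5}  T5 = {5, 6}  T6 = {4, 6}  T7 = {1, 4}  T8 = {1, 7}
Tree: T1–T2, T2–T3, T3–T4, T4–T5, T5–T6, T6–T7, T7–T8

A tree decomposition must satisfy three properties: every vertex lies in some bag; for every edge, both endpoints lie together in some bag; and for every vertex, the bags containing it form a connected subtree. Here vertex 2 appears in no bag, so the decomposition is invalid.

No — vertex 2 appears in no bag.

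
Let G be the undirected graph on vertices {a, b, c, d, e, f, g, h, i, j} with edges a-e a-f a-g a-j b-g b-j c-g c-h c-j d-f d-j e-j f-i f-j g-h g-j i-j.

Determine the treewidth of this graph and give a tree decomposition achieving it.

Treewidth 2.
Bags: B1 = {f, i, j}  B2 = {a, f, j}  B3 = {d, f, j}  B4 = {a, g, j}  B5 = {a, e, j}  B6 = {c, g, j}  B7 = {c, g, h}  B8 = {b, g, j}
Tree: B1–B2, B1–B3, B2–B4, B2–B5, B4–B6, B6–B7, B6–B8

The largest bag has 3 vertices, giving width 2; this decomposition certifies tw(G) ≤ 2. On the other hand G contains the 3-clique {d, f, j}. A clique must lie in a single bag of any decomposition, so no decomposition can have width below 2. Therefore the treewidth is 2.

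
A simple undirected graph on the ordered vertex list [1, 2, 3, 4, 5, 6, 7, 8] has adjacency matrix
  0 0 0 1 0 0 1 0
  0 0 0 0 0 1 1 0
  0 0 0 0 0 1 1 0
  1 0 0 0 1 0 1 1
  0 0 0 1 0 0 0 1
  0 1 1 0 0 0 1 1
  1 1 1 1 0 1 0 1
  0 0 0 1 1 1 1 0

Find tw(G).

A width-2 tree decomposition is:
Bags: B1 = {6, 7, 8}  B2 = {2, 6, 7}  B3 = {3, 6, 7}  B4 = {4, 7, 8}  B5 = {1, 4, 7}  B6 = {4, 5, 8}
Tree: B1–B2, B1–B3, B1–B4, B4–B5, B4–B6
Each bag holds 3 vertices, so the decomposition has width 2, which upper-bounds the treewidth. Conversely, {4, 5, 8} is a clique of size 3, and the vertices of any clique must share a bag in every tree decomposition; so some bag has ≥ 3 vertices and tw(G) ≥ 2. Therefore the treewidth is 2.

2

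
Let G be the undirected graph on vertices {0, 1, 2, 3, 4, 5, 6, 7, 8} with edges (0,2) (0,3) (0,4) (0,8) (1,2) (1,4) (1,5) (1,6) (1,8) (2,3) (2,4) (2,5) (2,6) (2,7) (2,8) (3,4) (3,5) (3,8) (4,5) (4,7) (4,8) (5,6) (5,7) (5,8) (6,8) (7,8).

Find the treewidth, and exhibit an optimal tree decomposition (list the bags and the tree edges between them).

Treewidth 4.
Bags: B1 = {1, 2, 4, 5, 8}  B2 = {2, 3, 4, 5, 8}  B3 = {2, 4, 5, 7, 8}  B4 = {1, 2, 5, 6, 8}  B5 = {0, 2, 3, 4, 8}
Tree: B1–B2, B2–B3, B1–B4, B2–B5

The largest bag has 5 vertices, giving width 4; this decomposition certifies tw(G) ≤ 4. On the other hand G contains the 5-clique {0, 2, 3, 4, 8}. A clique must lie in a single bag of any decomposition, so no decomposition can have width below 4. Therefore the treewidth is 4.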